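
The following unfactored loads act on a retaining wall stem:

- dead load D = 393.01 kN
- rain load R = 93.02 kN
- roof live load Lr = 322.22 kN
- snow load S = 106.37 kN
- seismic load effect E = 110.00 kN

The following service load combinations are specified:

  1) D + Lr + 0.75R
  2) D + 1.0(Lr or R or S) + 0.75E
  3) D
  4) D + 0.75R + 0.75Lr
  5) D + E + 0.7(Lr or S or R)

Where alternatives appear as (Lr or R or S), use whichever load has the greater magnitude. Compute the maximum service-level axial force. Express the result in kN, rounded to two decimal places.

797.73 kN

(Lr or R or S) → Lr = 322.22 kN; (Lr or S or R) → Lr = 322.22 kN.
1) 1.0(393.01) + 1.0(322.22) + 0.75(93.02) = 393.01 + 322.22 + 69.77 = 785.00
2) 1.0(393.01) + 1.0(322.22) + 0.75(110.00) = 393.01 + 322.22 + 82.50 = 797.73
3) 1.0(393.01) = 393.01
4) 1.0(393.01) + 0.75(93.02) + 0.75(322.22) = 704.44
5) 1.0(393.01) + 1.0(110.00) + 0.7(322.22) = 393.01 + 110.00 + 225.55 = 728.56
The controlling combination is 2, giving 797.73 kN.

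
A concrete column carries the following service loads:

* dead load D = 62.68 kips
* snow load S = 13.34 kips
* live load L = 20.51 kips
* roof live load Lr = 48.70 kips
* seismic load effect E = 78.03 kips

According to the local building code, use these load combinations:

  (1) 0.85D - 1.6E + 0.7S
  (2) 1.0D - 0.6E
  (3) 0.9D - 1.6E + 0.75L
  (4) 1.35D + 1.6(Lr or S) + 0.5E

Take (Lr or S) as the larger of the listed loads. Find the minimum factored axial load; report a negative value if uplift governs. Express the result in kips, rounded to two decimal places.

-62.23 kips

(Lr or S) → Lr = 48.70 kips.
(1) 0.85(62.68) - 1.6(78.03) + 0.7(13.34) = 53.28 - 124.85 + 9.34 = -62.23
(2) 1.0(62.68) - 0.6(78.03) = 62.68 - 46.82 = 15.86
(3) 0.9(62.68) - 1.6(78.03) + 0.75(20.51) = -53.05
(4) 1.35(62.68) + 1.6(48.70) + 0.5(78.03) = 201.55
Combination 1 gives the minimum: -62.23 kips.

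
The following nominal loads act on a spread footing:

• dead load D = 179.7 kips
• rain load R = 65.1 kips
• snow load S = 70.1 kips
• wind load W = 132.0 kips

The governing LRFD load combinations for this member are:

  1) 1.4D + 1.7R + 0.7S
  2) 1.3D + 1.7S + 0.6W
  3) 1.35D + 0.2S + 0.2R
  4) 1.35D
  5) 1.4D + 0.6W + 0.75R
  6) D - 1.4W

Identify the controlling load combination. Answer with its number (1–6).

1) 1.4(179.7) + 1.7(65.1) + 0.7(70.1) = 411.32
2) 1.3(179.7) + 1.7(70.1) + 0.6(132.0) = 431.98
3) 1.35(179.7) + 0.2(70.1) + 0.2(65.1) = 269.64
4) 1.35(179.7) = 242.60
5) 1.4(179.7) + 0.6(132.0) + 0.75(65.1) = 379.61
6) 1.0(179.7) - 1.4(132.0) = -5.10
The largest value is 431.98 kips from combination 2.

Combination 2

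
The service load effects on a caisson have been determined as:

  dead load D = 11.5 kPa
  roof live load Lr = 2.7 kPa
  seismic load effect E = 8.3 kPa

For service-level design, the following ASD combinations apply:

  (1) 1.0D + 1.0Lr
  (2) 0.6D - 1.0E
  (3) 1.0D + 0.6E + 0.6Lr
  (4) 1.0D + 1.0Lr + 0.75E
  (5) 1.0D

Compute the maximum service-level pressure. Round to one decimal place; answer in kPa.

20.4 kPa

(1) 1.0(11.5) + 1.0(2.7) = 14.2
(2) 0.6(11.5) - 1.0(8.3) = -1.4
(3) 1.0(11.5) + 0.6(8.3) + 0.6(2.7) = 18.1
(4) 1.0(11.5) + 1.0(2.7) + 0.75(8.3) = 20.4
(5) 1.0(11.5) = 11.5
The controlling combination is 4, giving 20.4 kPa.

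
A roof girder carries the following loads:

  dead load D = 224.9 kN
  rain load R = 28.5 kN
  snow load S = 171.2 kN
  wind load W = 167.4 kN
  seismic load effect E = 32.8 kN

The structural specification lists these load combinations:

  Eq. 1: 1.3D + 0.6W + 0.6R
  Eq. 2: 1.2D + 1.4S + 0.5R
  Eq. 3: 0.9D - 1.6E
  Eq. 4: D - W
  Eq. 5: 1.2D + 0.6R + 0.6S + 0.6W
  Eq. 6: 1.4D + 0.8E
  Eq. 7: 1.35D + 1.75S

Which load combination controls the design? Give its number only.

Eq. 1: 1.3(224.9) + 0.6(167.4) + 0.6(28.5) = 292.37 + 100.44 + 17.10 = 409.91
Eq. 2: 1.2(224.9) + 1.4(171.2) + 0.5(28.5) = 269.88 + 239.68 + 14.25 = 523.81
Eq. 3: 0.9(224.9) - 1.6(32.8) = 202.41 - 52.48 = 149.93
Eq. 4: 1.0(224.9) - 1.0(167.4) = 224.90 - 167.40 = 57.50
Eq. 5: 1.2(224.9) + 0.6(28.5) + 0.6(171.2) + 0.6(167.4) = 269.88 + 17.10 + 102.72 + 100.44 = 490.14
Eq. 6: 1.4(224.9) + 0.8(32.8) = 314.86 + 26.24 = 341.10
Eq. 7: 1.35(224.9) + 1.75(171.2) = 303.62 + 299.60 = 603.22
The largest value is 603.22 kN from combination 7.

Combination 7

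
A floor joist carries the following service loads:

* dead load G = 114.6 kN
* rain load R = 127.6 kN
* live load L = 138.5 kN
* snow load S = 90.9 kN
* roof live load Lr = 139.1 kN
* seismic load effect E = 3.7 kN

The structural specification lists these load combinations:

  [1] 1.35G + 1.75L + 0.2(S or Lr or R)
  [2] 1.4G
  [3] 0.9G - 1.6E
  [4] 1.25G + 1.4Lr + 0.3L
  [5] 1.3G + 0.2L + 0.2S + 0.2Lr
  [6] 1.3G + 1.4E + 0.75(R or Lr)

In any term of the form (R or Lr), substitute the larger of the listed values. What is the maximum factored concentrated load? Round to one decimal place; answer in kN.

(S or Lr or R) → Lr = 139.1 kN; (R or Lr) → Lr = 139.1 kN.
[1] 1.35(114.6) + 1.75(138.5) + 0.2(139.1) = 154.7 + 242.4 + 27.8 = 424.9
[2] 1.4(114.6) = 160.4
[3] 0.9(114.6) - 1.6(3.7) = 103.1 - 5.9 = 97.2
[4] 1.25(114.6) + 1.4(139.1) + 0.3(138.5) = 379.5
[5] 1.3(114.6) + 0.2(138.5) + 0.2(90.9) + 0.2(139.1) = 149.0 + 27.7 + 18.2 + 27.8 = 222.7
[6] 1.3(114.6) + 1.4(3.7) + 0.75(139.1) = 149.0 + 5.2 + 104.3 = 258.5
The controlling combination is 1, giving 424.9 kN.

424.9 kN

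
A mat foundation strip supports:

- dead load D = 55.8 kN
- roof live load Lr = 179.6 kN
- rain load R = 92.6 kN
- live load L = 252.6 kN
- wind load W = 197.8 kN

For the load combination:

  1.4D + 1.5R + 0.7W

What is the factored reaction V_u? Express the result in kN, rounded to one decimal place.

1.4(55.8) + 1.5(92.6) + 0.7(197.8) = 355.5
V_u = 355.5 kN.

355.5 kN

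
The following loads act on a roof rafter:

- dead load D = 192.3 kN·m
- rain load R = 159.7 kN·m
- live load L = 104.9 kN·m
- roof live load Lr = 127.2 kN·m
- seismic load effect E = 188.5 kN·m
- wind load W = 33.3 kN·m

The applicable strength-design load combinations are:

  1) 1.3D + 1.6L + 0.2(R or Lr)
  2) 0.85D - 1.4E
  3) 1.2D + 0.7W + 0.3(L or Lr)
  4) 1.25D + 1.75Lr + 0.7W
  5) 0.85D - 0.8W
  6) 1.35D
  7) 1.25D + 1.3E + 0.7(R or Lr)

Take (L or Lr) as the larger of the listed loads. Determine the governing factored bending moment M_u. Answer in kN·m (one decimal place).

597.2 kN·m

(R or Lr) → R = 159.7 kN·m; (L or Lr) → Lr = 127.2 kN·m.
1) 1.3(192.3) + 1.6(104.9) + 0.2(159.7) = 449.8
2) 0.85(192.3) - 1.4(188.5) = 163.5 - 263.9 = -100.4
3) 1.2(192.3) + 0.7(33.3) + 0.3(127.2) = 292.2
4) 1.25(192.3) + 1.75(127.2) + 0.7(33.3) = 240.4 + 222.6 + 23.3 = 486.3
5) 0.85(192.3) - 0.8(33.3) = 136.8
6) 1.35(192.3) = 259.6
7) 1.25(192.3) + 1.3(188.5) + 0.7(159.7) = 597.2
The controlling combination is 7, giving 597.2 kN·m.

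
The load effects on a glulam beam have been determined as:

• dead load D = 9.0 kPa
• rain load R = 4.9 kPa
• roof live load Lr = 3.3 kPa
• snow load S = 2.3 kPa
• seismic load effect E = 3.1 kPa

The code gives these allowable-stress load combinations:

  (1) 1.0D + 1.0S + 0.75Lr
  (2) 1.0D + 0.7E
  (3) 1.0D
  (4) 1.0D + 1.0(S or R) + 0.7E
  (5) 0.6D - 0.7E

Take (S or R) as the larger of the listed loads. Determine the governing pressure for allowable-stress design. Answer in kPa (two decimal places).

(S or R) → R = 4.9 kPa.
(1) 1.0(9.0) + 1.0(2.3) + 0.75(3.3) = 13.78
(2) 1.0(9.0) + 0.7(3.1) = 11.17
(3) 1.0(9.0) = 9.00
(4) 1.0(9.0) + 1.0(4.9) + 0.7(3.1) = 16.07
(5) 0.6(9.0) - 0.7(3.1) = 3.23
Combination 4 governs: p = 16.07 kPa.

16.07 kPa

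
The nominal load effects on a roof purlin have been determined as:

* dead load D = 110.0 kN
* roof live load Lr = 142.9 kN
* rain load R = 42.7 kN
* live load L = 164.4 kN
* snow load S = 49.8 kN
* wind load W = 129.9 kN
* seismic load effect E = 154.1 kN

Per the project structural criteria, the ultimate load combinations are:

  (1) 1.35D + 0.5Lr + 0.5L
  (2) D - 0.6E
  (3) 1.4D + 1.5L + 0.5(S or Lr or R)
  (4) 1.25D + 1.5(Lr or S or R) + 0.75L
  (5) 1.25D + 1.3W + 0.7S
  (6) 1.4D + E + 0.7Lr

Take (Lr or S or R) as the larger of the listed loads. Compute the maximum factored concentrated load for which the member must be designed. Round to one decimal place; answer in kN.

(S or Lr or R) → Lr = 142.9 kN; (Lr or S or R) → Lr = 142.9 kN.
(1) 1.35(110.0) + 0.5(142.9) + 0.5(164.4) = 148.5 + 71.5 + 82.2 = 302.2
(2) 1.0(110.0) - 0.6(154.1) = 110.0 - 92.5 = 17.5
(3) 1.4(110.0) + 1.5(164.4) + 0.5(142.9) = 154.0 + 246.6 + 71.5 = 472.1
(4) 1.25(110.0) + 1.5(142.9) + 0.75(164.4) = 137.5 + 214.4 + 123.3 = 475.2
(5) 1.25(110.0) + 1.3(129.9) + 0.7(49.8) = 341.2
(6) 1.4(110.0) + 1.0(154.1) + 0.7(142.9) = 154.0 + 154.1 + 100.0 = 408.1
The controlling combination is 4, giving 475.2 kN.

475.2 kN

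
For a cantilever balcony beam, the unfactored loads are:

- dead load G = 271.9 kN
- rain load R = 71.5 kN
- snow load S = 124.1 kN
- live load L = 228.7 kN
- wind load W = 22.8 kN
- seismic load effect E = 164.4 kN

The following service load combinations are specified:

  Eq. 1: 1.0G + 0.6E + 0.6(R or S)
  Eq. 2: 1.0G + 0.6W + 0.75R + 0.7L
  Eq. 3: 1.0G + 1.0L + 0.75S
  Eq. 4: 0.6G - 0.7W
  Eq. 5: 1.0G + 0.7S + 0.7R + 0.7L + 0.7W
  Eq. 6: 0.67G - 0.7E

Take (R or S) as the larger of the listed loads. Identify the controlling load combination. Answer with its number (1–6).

(R or S) → S = 124.1 kN.
Eq. 1: 1.0(271.9) + 0.6(164.4) + 0.6(124.1) = 445.00
Eq. 2: 1.0(271.9) + 0.6(22.8) + 0.75(71.5) + 0.7(228.7) = 499.30
Eq. 3: 1.0(271.9) + 1.0(228.7) + 0.75(124.1) = 593.68
Eq. 4: 0.6(271.9) - 0.7(22.8) = 147.18
Eq. 5: 1.0(271.9) + 0.7(124.1) + 0.7(71.5) + 0.7(228.7) + 0.7(22.8) = 584.87
Eq. 6: 0.67(271.9) - 0.7(164.4) = 67.09
The largest value is 593.68 kN from combination 3.

Combination 3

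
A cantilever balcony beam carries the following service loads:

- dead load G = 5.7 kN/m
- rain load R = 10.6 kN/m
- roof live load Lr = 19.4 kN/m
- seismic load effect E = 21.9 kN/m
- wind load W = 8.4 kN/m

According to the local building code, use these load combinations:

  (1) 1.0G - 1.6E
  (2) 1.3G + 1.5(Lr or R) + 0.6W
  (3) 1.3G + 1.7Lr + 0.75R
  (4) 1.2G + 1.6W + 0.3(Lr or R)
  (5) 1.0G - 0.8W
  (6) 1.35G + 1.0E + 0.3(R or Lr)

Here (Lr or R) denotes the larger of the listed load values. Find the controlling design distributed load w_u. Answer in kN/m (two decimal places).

(Lr or R) → Lr = 19.4 kN/m; (R or Lr) → Lr = 19.4 kN/m.
(1) 1.0(5.7) - 1.6(21.9) = -29.34
(2) 1.3(5.7) + 1.5(19.4) + 0.6(8.4) = 41.55
(3) 1.3(5.7) + 1.7(19.4) + 0.75(10.6) = 48.34
(4) 1.2(5.7) + 1.6(8.4) + 0.3(19.4) = 26.10
(5) 1.0(5.7) - 0.8(8.4) = -1.02
(6) 1.35(5.7) + 1.0(21.9) + 0.3(19.4) = 35.42
Maximum is from combination 3.

48.34 kN/m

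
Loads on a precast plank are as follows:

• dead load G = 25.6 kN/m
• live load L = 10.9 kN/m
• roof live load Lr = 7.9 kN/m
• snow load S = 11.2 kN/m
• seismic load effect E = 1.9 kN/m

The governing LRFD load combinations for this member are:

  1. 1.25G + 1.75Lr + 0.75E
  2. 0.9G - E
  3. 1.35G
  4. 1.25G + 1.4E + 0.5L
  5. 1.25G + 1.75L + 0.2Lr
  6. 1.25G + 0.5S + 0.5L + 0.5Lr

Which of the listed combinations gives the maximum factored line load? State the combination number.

Combination 5

1. 1.25(25.6) + 1.75(7.9) + 0.75(1.9) = 47.3
2. 0.9(25.6) - 1.0(1.9) = 21.1
3. 1.35(25.6) = 34.6
4. 1.25(25.6) + 1.4(1.9) + 0.5(10.9) = 40.1
5. 1.25(25.6) + 1.75(10.9) + 0.2(7.9) = 52.7
6. 1.25(25.6) + 0.5(11.2) + 0.5(10.9) + 0.5(7.9) = 47.0
The largest value is 52.7 kN/m from combination 5.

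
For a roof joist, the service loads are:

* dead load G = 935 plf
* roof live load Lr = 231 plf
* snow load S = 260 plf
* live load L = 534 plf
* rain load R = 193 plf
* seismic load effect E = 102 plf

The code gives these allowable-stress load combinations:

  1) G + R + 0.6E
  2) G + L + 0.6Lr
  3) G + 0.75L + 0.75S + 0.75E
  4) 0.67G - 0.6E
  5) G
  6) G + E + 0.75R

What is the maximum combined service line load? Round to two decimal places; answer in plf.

1607.60 plf

1) 1.0(935) + 1.0(193) + 0.6(102) = 935.00 + 193.00 + 61.20 = 1189.20
2) 1.0(935) + 1.0(534) + 0.6(231) = 935.00 + 534.00 + 138.60 = 1607.60
3) 1.0(935) + 0.75(534) + 0.75(260) + 0.75(102) = 935.00 + 400.50 + 195.00 + 76.50 = 1607.00
4) 0.67(935) - 0.6(102) = 626.45 - 61.20 = 565.25
5) 1.0(935) = 935.00
6) 1.0(935) + 1.0(102) + 0.75(193) = 935.00 + 102.00 + 144.75 = 1181.75
Maximum is from combination 2.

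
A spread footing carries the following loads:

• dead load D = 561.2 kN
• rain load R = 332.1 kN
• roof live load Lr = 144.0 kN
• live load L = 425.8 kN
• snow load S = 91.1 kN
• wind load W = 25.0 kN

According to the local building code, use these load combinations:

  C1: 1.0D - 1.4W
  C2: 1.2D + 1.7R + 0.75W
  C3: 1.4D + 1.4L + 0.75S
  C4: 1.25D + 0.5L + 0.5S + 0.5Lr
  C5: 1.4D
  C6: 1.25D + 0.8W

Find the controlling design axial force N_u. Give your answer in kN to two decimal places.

C1: 1.0(561.2) - 1.4(25.0) = 526.20
C2: 1.2(561.2) + 1.7(332.1) + 0.75(25.0) = 1256.76
C3: 1.4(561.2) + 1.4(425.8) + 0.75(91.1) = 1450.13
C4: 1.25(561.2) + 0.5(425.8) + 0.5(91.1) + 0.5(144.0) = 1031.95
C5: 1.4(561.2) = 785.68
C6: 1.25(561.2) + 0.8(25.0) = 721.50
Combination 3 governs: N_u = 1450.13 kN.

1450.13 kN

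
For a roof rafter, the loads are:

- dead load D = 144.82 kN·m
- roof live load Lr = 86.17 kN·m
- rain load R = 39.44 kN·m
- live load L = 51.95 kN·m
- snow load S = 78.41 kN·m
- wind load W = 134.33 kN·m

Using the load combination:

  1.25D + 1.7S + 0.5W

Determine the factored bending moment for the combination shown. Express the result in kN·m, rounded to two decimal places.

381.49 kN·m

1.25(144.82) + 1.7(78.41) + 0.5(134.33) = 381.49
M_u = 381.49 kN·m.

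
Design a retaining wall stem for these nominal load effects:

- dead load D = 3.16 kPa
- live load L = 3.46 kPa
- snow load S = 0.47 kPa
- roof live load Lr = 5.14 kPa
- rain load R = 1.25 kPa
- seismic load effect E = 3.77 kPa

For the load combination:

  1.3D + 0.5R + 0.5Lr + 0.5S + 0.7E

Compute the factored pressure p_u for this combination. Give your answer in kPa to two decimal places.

10.18 kPa

1.3(3.16) + 0.5(1.25) + 0.5(5.14) + 0.5(0.47) + 0.7(3.77) = 10.18
p_u = 10.18 kPa.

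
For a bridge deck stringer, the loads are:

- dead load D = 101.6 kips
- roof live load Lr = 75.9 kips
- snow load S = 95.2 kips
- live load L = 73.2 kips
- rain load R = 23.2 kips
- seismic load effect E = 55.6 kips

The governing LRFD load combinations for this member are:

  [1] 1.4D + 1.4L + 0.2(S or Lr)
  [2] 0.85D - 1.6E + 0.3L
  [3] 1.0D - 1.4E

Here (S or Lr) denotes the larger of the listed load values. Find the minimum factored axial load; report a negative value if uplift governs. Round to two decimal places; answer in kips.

19.36 kips

(S or Lr) → S = 95.2 kips.
[1] 1.4(101.6) + 1.4(73.2) + 0.2(95.2) = 263.76
[2] 0.85(101.6) - 1.6(55.6) + 0.3(73.2) = 19.36
[3] 1.0(101.6) - 1.4(55.6) = 23.76
Combination 2 gives the minimum: 19.36 kips.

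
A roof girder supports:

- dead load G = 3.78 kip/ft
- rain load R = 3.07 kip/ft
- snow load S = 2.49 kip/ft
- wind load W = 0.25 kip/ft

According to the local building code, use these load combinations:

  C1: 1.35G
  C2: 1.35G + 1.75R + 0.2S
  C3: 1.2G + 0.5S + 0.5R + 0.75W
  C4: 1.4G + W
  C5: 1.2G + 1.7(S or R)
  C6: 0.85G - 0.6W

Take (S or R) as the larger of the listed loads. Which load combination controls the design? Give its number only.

(S or R) → R = 3.07 kip/ft.
C1: 1.35(3.78) = 5.10
C2: 1.35(3.78) + 1.75(3.07) + 0.2(2.49) = 5.10 + 5.37 + 0.50 = 10.97
C3: 1.2(3.78) + 0.5(2.49) + 0.5(3.07) + 0.75(0.25) = 7.50
C4: 1.4(3.78) + 1.0(0.25) = 5.29 + 0.25 = 5.54
C5: 1.2(3.78) + 1.7(3.07) = 4.54 + 5.22 = 9.76
C6: 0.85(3.78) - 0.6(0.25) = 3.21 - 0.15 = 3.06
The largest value is 10.97 kip/ft from combination 2.

Combination 2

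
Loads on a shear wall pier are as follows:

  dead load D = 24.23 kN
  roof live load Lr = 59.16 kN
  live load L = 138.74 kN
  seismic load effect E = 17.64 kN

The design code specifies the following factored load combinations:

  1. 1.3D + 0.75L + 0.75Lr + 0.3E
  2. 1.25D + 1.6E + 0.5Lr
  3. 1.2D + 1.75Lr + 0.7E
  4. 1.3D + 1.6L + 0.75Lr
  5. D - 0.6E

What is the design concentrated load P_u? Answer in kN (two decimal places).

297.85 kN

1. 1.3(24.23) + 0.75(138.74) + 0.75(59.16) + 0.3(17.64) = 31.50 + 104.06 + 44.37 + 5.29 = 185.22
2. 1.25(24.23) + 1.6(17.64) + 0.5(59.16) = 30.29 + 28.22 + 29.58 = 88.09
3. 1.2(24.23) + 1.75(59.16) + 0.7(17.64) = 144.95
4. 1.3(24.23) + 1.6(138.74) + 0.75(59.16) = 31.50 + 221.98 + 44.37 = 297.85
5. 1.0(24.23) - 0.6(17.64) = 24.23 - 10.58 = 13.65
Combination 4 governs: P_u = 297.85 kN.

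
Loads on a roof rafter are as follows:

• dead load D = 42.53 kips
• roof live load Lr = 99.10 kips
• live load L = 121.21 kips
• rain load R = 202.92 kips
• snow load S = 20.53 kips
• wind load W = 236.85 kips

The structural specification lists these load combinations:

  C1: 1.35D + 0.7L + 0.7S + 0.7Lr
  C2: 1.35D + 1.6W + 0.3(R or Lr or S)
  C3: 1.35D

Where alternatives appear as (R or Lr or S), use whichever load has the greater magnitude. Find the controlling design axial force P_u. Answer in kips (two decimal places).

(R or Lr or S) → R = 202.92 kips.
C1: 1.35(42.53) + 0.7(121.21) + 0.7(20.53) + 0.7(99.10) = 226.00
C2: 1.35(42.53) + 1.6(236.85) + 0.3(202.92) = 497.25
C3: 1.35(42.53) = 57.42
Combination 2 governs: P_u = 497.25 kips.

497.25 kips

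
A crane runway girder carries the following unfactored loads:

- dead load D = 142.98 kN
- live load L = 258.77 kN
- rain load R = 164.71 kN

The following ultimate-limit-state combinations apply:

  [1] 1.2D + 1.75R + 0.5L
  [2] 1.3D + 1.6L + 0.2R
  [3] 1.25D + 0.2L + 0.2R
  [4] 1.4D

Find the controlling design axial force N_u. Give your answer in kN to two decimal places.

632.85 kN

[1] 1.2(142.98) + 1.75(164.71) + 0.5(258.77) = 589.20
[2] 1.3(142.98) + 1.6(258.77) + 0.2(164.71) = 632.85
[3] 1.25(142.98) + 0.2(258.77) + 0.2(164.71) = 178.73 + 51.75 + 32.94 = 263.42
[4] 1.4(142.98) = 200.17
Maximum is from combination 2.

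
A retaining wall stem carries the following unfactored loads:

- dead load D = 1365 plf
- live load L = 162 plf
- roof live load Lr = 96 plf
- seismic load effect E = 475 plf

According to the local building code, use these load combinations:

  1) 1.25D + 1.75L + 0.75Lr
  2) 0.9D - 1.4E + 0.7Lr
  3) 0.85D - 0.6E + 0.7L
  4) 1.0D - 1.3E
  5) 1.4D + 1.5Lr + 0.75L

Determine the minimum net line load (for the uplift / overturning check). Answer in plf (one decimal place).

1) 1.25(1365) + 1.75(162) + 0.75(96) = 2061.8
2) 0.9(1365) - 1.4(475) + 0.7(96) = 630.7
3) 0.85(1365) - 0.6(475) + 0.7(162) = 988.7
4) 1.0(1365) - 1.3(475) = 747.5
5) 1.4(1365) + 1.5(96) + 0.75(162) = 2176.5
Combination 2 gives the minimum: 630.7 plf.

630.7 plf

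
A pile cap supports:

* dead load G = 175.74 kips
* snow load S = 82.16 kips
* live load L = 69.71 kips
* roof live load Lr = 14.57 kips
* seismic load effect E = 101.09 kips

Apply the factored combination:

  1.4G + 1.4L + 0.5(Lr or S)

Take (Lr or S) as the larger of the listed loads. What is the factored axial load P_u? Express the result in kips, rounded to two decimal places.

384.71 kips

(Lr or S) → S = 82.16 kips.
1.4(175.74) + 1.4(69.71) + 0.5(82.16) = 246.04 + 97.59 + 41.08 = 384.71
P_u = 384.71 kips.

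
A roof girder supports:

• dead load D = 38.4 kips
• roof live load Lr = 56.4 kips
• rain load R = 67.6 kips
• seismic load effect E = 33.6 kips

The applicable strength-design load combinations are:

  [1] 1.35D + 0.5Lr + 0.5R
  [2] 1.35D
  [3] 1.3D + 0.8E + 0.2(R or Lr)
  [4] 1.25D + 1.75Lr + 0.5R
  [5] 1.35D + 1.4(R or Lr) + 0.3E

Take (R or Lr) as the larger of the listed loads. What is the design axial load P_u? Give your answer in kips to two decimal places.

180.50 kips

(R or Lr) → R = 67.6 kips.
[1] 1.35(38.4) + 0.5(56.4) + 0.5(67.6) = 51.84 + 28.20 + 33.80 = 113.84
[2] 1.35(38.4) = 51.84
[3] 1.3(38.4) + 0.8(33.6) + 0.2(67.6) = 49.92 + 26.88 + 13.52 = 90.32
[4] 1.25(38.4) + 1.75(56.4) + 0.5(67.6) = 48.00 + 98.70 + 33.80 = 180.50
[5] 1.35(38.4) + 1.4(67.6) + 0.3(33.6) = 51.84 + 94.64 + 10.08 = 156.56
The controlling combination is 4, giving 180.50 kips.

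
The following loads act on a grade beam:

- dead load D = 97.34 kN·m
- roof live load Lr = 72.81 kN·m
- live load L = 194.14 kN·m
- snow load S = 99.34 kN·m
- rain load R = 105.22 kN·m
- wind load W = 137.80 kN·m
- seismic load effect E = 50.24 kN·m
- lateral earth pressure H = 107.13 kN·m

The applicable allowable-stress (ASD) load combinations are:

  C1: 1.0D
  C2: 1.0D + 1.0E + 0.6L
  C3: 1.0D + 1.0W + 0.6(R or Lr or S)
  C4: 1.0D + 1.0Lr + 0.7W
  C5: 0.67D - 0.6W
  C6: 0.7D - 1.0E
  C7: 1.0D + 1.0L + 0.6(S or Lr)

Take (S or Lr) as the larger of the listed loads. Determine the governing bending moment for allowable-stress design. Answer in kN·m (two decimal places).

351.08 kN·m

(R or Lr or S) → R = 105.22 kN·m; (S or Lr) → S = 99.34 kN·m.
C1: 1.0(97.34) = 97.34
C2: 1.0(97.34) + 1.0(50.24) + 0.6(194.14) = 97.34 + 50.24 + 116.48 = 264.06
C3: 1.0(97.34) + 1.0(137.80) + 0.6(105.22) = 97.34 + 137.80 + 63.13 = 298.27
C4: 1.0(97.34) + 1.0(72.81) + 0.7(137.80) = 97.34 + 72.81 + 96.46 = 266.61
C5: 0.67(97.34) - 0.6(137.80) = 65.22 - 82.68 = -17.46
C6: 0.7(97.34) - 1.0(50.24) = 68.14 - 50.24 = 17.90
C7: 1.0(97.34) + 1.0(194.14) + 0.6(99.34) = 97.34 + 194.14 + 59.60 = 351.08
Combination 7 governs: M = 351.08 kN·m.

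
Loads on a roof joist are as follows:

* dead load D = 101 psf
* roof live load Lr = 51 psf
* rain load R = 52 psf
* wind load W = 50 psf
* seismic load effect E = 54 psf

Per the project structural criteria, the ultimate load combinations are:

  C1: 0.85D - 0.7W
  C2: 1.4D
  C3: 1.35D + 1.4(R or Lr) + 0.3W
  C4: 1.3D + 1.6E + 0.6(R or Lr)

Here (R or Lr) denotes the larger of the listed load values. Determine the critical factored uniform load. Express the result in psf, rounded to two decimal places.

(R or Lr) → R = 52 psf.
C1: 0.85(101) - 0.7(50) = 85.85 - 35.00 = 50.85
C2: 1.4(101) = 141.40
C3: 1.35(101) + 1.4(52) + 0.3(50) = 136.35 + 72.80 + 15.00 = 224.15
C4: 1.3(101) + 1.6(54) + 0.6(52) = 131.30 + 86.40 + 31.20 = 248.90
Combination 4 governs: q_u = 248.90 psf.

248.90 psf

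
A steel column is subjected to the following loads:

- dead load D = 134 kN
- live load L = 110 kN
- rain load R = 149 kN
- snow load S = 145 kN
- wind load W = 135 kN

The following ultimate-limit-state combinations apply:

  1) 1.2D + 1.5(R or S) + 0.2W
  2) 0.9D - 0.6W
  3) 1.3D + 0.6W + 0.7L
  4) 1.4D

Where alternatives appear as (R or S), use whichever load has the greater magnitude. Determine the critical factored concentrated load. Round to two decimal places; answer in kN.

411.30 kN

(R or S) → R = 149 kN.
1) 1.2(134) + 1.5(149) + 0.2(135) = 160.80 + 223.50 + 27.00 = 411.30
2) 0.9(134) - 0.6(135) = 120.60 - 81.00 = 39.60
3) 1.3(134) + 0.6(135) + 0.7(110) = 174.20 + 81.00 + 77.00 = 332.20
4) 1.4(134) = 187.60
Combination 1 governs: P_u = 411.30 kN.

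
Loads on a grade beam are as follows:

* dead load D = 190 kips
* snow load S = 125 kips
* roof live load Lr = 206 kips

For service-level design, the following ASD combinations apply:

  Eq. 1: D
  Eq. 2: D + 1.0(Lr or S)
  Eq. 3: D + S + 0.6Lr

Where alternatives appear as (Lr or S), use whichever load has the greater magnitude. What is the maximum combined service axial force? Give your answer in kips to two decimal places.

438.60 kips

(Lr or S) → Lr = 206 kips.
Eq. 1: 1.0(190) = 190.00
Eq. 2: 1.0(190) + 1.0(206) = 190.00 + 206.00 = 396.00
Eq. 3: 1.0(190) + 1.0(125) + 0.6(206) = 190.00 + 125.00 + 123.60 = 438.60
Maximum is from combination 3.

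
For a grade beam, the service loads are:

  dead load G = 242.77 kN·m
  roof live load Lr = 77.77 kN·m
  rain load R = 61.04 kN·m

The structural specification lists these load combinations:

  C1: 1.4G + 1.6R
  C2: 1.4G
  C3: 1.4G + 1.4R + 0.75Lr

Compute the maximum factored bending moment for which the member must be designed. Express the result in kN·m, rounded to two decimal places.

C1: 1.4(242.77) + 1.6(61.04) = 339.88 + 97.66 = 437.54
C2: 1.4(242.77) = 339.88
C3: 1.4(242.77) + 1.4(61.04) + 0.75(77.77) = 483.66
Combination 3 governs: M_u = 483.66 kN·m.

483.66 kN·m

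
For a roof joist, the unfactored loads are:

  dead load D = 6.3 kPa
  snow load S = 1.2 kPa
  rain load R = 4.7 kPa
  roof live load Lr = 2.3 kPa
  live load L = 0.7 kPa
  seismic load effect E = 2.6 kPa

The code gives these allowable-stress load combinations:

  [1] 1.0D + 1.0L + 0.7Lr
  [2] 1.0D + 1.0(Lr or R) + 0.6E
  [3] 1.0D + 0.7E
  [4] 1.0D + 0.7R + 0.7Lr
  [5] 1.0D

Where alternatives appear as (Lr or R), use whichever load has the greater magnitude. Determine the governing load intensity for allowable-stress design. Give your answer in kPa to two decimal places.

(Lr or R) → R = 4.7 kPa.
[1] 1.0(6.3) + 1.0(0.7) + 0.7(2.3) = 6.30 + 0.70 + 1.61 = 8.61
[2] 1.0(6.3) + 1.0(4.7) + 0.6(2.6) = 6.30 + 4.70 + 1.56 = 12.56
[3] 1.0(6.3) + 0.7(2.6) = 6.30 + 1.82 = 8.12
[4] 1.0(6.3) + 0.7(4.7) + 0.7(2.3) = 6.30 + 3.29 + 1.61 = 11.20
[5] 1.0(6.3) = 6.30
The controlling combination is 2, giving 12.56 kPa.

12.56 kPa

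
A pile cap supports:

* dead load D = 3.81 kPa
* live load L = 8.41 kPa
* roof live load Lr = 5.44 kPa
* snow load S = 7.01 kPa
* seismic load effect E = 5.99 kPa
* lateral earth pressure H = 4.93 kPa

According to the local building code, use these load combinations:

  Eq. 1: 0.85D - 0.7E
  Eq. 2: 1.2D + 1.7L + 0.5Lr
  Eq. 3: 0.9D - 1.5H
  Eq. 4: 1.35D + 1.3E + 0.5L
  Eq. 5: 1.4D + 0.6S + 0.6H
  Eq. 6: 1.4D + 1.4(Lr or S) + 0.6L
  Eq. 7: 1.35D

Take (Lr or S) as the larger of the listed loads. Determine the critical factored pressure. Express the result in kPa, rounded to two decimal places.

21.59 kPa

(Lr or S) → S = 7.01 kPa.
Eq. 1: 0.85(3.81) - 0.7(5.99) = 3.24 - 4.19 = -0.95
Eq. 2: 1.2(3.81) + 1.7(8.41) + 0.5(5.44) = 4.57 + 14.30 + 2.72 = 21.59
Eq. 3: 0.9(3.81) - 1.5(4.93) = 3.43 - 7.40 = -3.97
Eq. 4: 1.35(3.81) + 1.3(5.99) + 0.5(8.41) = 5.14 + 7.79 + 4.21 = 17.14
Eq. 5: 1.4(3.81) + 0.6(7.01) + 0.6(4.93) = 5.33 + 4.21 + 2.96 = 12.50
Eq. 6: 1.4(3.81) + 1.4(7.01) + 0.6(8.41) = 5.33 + 9.81 + 5.05 = 20.19
Eq. 7: 1.35(3.81) = 5.14
Maximum is from combination 2.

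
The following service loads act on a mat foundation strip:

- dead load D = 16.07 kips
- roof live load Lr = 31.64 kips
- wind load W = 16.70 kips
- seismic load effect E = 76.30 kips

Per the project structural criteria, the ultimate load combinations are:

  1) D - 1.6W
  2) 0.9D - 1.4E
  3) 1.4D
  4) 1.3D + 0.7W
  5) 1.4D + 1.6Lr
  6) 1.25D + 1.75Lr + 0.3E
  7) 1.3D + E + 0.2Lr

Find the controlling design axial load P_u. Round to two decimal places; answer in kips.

1) 1.0(16.07) - 1.6(16.70) = 16.07 - 26.72 = -10.65
2) 0.9(16.07) - 1.4(76.30) = 14.46 - 106.82 = -92.36
3) 1.4(16.07) = 22.50
4) 1.3(16.07) + 0.7(16.70) = 20.89 + 11.69 = 32.58
5) 1.4(16.07) + 1.6(31.64) = 22.50 + 50.62 = 73.12
6) 1.25(16.07) + 1.75(31.64) + 0.3(76.30) = 20.09 + 55.37 + 22.89 = 98.35
7) 1.3(16.07) + 1.0(76.30) + 0.2(31.64) = 20.89 + 76.30 + 6.33 = 103.52
Maximum is from combination 7.

103.52 kips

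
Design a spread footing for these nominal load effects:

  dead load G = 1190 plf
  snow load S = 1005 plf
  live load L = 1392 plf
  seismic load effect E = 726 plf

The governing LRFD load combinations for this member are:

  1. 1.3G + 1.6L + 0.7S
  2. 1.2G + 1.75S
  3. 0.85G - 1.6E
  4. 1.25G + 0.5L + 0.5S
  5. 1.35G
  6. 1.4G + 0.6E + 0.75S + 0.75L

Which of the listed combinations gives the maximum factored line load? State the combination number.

1. 1.3(1190) + 1.6(1392) + 0.7(1005) = 1547.00 + 2227.20 + 703.50 = 4477.70
2. 1.2(1190) + 1.75(1005) = 1428.00 + 1758.75 = 3186.75
3. 0.85(1190) - 1.6(726) = 1011.50 - 1161.60 = -150.10
4. 1.25(1190) + 0.5(1392) + 0.5(1005) = 1487.50 + 696.00 + 502.50 = 2686.00
5. 1.35(1190) = 1606.50
6. 1.4(1190) + 0.6(726) + 0.75(1005) + 0.75(1392) = 1666.00 + 435.60 + 753.75 + 1044.00 = 3899.35
The largest value is 4477.70 plf from combination 1.

Combination 1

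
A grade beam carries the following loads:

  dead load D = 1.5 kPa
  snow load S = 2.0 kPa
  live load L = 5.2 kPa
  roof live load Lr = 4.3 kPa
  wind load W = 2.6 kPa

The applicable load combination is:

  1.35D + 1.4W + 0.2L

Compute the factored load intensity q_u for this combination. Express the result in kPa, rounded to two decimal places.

6.71 kPa

1.35(1.5) + 1.4(2.6) + 0.2(5.2) = 2.03 + 3.64 + 1.04 = 6.71
q_u = 6.71 kPa.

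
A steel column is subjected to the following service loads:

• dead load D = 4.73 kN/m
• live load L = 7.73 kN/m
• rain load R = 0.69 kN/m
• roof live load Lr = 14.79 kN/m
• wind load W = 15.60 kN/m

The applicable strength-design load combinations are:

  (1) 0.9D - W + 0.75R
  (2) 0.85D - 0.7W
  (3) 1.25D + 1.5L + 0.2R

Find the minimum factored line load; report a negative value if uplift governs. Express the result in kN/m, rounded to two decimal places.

-10.83 kN/m

(1) 0.9(4.73) - 1.0(15.60) + 0.75(0.69) = -10.83
(2) 0.85(4.73) - 0.7(15.60) = -6.90
(3) 1.25(4.73) + 1.5(7.73) + 0.2(0.69) = 17.65
Combination 1 gives the minimum: -10.83 kN/m.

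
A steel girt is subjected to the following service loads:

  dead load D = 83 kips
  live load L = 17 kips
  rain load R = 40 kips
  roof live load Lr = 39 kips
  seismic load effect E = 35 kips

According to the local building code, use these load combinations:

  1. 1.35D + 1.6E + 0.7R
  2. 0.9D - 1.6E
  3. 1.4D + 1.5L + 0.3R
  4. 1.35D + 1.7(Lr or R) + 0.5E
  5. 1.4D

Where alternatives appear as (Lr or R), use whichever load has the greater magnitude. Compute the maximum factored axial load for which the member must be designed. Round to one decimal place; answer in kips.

197.6 kips

(Lr or R) → R = 40 kips.
1. 1.35(83) + 1.6(35) + 0.7(40) = 196.1
2. 0.9(83) - 1.6(35) = 18.7
3. 1.4(83) + 1.5(17) + 0.3(40) = 153.7
4. 1.35(83) + 1.7(40) + 0.5(35) = 197.6
5. 1.4(83) = 116.2
Combination 4 governs: P_u = 197.6 kips.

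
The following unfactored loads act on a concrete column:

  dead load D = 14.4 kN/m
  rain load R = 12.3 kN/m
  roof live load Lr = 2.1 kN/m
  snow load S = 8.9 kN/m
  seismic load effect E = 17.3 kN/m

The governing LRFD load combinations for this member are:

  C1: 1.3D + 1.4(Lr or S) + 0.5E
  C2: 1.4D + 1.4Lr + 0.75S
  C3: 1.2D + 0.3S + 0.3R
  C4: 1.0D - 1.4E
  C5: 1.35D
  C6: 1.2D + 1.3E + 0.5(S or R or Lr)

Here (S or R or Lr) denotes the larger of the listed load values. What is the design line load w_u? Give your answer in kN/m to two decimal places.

45.92 kN/m

(Lr or S) → S = 8.9 kN/m; (S or R or Lr) → R = 12.3 kN/m.
C1: 1.3(14.4) + 1.4(8.9) + 0.5(17.3) = 18.72 + 12.46 + 8.65 = 39.83
C2: 1.4(14.4) + 1.4(2.1) + 0.75(8.9) = 20.16 + 2.94 + 6.68 = 29.78
C3: 1.2(14.4) + 0.3(8.9) + 0.3(12.3) = 17.28 + 2.67 + 3.69 = 23.64
C4: 1.0(14.4) - 1.4(17.3) = 14.40 - 24.22 = -9.82
C5: 1.35(14.4) = 19.44
C6: 1.2(14.4) + 1.3(17.3) + 0.5(12.3) = 17.28 + 22.49 + 6.15 = 45.92
Combination 6 governs: w_u = 45.92 kN/m.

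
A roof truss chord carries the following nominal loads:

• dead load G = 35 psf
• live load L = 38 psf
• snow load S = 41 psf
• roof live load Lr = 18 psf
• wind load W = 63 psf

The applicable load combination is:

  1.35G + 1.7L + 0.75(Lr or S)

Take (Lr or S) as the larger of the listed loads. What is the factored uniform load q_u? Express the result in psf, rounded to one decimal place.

(Lr or S) → S = 41 psf.
1.35(35) + 1.7(38) + 0.75(41) = 142.6
q_u = 142.6 psf.

142.6 psf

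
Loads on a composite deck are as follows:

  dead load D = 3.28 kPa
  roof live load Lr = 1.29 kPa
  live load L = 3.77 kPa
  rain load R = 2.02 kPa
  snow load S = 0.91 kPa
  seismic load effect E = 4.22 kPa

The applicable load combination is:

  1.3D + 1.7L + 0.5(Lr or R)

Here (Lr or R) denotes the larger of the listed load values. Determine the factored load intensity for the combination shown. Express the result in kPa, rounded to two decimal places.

11.68 kPa

(Lr or R) → R = 2.02 kPa.
1.3(3.28) + 1.7(3.77) + 0.5(2.02) = 11.68
q_u = 11.68 kPa.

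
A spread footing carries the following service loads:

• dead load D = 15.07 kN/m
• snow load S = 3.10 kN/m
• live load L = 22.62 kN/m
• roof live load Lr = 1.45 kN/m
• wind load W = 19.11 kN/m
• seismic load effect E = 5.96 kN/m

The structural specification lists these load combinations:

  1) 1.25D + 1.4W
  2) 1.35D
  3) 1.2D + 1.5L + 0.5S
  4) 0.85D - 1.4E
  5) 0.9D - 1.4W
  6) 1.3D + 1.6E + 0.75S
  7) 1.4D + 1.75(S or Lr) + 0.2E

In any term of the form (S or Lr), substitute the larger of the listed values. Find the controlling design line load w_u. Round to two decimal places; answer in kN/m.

(S or Lr) → S = 3.10 kN/m.
1) 1.25(15.07) + 1.4(19.11) = 18.84 + 26.75 = 45.59
2) 1.35(15.07) = 20.34
3) 1.2(15.07) + 1.5(22.62) + 0.5(3.10) = 18.08 + 33.93 + 1.55 = 53.56
4) 0.85(15.07) - 1.4(5.96) = 12.81 - 8.34 = 4.47
5) 0.9(15.07) - 1.4(19.11) = 13.56 - 26.75 = -13.19
6) 1.3(15.07) + 1.6(5.96) + 0.75(3.10) = 31.45
7) 1.4(15.07) + 1.75(3.10) + 0.2(5.96) = 21.10 + 5.43 + 1.19 = 27.72
The controlling combination is 3, giving 53.56 kN/m.

53.56 kN/m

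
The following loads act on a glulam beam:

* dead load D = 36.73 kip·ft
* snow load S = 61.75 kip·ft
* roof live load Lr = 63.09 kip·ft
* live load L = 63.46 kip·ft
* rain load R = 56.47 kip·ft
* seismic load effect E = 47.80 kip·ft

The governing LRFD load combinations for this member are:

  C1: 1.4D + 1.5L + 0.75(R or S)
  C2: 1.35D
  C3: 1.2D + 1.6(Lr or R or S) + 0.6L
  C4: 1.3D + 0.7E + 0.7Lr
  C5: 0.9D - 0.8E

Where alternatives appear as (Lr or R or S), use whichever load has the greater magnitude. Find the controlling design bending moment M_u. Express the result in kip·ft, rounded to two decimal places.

192.92 kip·ft

(R or S) → S = 61.75 kip·ft; (Lr or R or S) → Lr = 63.09 kip·ft.
C1: 1.4(36.73) + 1.5(63.46) + 0.75(61.75) = 51.42 + 95.19 + 46.31 = 192.92
C2: 1.35(36.73) = 49.59
C3: 1.2(36.73) + 1.6(63.09) + 0.6(63.46) = 44.08 + 100.94 + 38.08 = 183.10
C4: 1.3(36.73) + 0.7(47.80) + 0.7(63.09) = 47.75 + 33.46 + 44.16 = 125.37
C5: 0.9(36.73) - 0.8(47.80) = 33.06 - 38.24 = -5.18
Combination 1 governs: M_u = 192.92 kip·ft.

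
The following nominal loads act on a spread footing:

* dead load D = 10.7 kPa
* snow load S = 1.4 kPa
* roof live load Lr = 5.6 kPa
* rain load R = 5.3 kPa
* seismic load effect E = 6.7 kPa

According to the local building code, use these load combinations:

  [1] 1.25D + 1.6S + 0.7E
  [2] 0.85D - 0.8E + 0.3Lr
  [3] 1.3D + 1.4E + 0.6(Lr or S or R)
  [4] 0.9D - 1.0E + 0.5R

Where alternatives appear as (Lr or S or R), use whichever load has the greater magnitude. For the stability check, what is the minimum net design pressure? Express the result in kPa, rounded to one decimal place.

(Lr or S or R) → Lr = 5.6 kPa.
[1] 1.25(10.7) + 1.6(1.4) + 0.7(6.7) = 13.4 + 2.2 + 4.7 = 20.3
[2] 0.85(10.7) - 0.8(6.7) + 0.3(5.6) = 9.1 - 5.4 + 1.7 = 5.4
[3] 1.3(10.7) + 1.4(6.7) + 0.6(5.6) = 13.9 + 9.4 + 3.4 = 26.7
[4] 0.9(10.7) - 1.0(6.7) + 0.5(5.3) = 9.6 - 6.7 + 2.7 = 5.6
Combination 2 gives the minimum: 5.4 kPa.

5.4 kPa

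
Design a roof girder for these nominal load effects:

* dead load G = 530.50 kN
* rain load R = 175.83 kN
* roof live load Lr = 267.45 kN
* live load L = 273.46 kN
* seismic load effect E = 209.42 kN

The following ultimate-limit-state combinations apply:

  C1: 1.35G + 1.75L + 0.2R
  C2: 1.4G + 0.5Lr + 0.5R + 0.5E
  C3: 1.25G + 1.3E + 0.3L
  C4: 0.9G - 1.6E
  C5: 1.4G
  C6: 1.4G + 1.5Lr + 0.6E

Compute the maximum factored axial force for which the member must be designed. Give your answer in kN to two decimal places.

C1: 1.35(530.50) + 1.75(273.46) + 0.2(175.83) = 1229.90
C2: 1.4(530.50) + 0.5(267.45) + 0.5(175.83) + 0.5(209.42) = 1069.05
C3: 1.25(530.50) + 1.3(209.42) + 0.3(273.46) = 1017.41
C4: 0.9(530.50) - 1.6(209.42) = 477.45 - 335.07 = 142.38
C5: 1.4(530.50) = 742.70
C6: 1.4(530.50) + 1.5(267.45) + 0.6(209.42) = 742.70 + 401.18 + 125.65 = 1269.53
The controlling combination is 6, giving 1269.53 kN.

1269.53 kN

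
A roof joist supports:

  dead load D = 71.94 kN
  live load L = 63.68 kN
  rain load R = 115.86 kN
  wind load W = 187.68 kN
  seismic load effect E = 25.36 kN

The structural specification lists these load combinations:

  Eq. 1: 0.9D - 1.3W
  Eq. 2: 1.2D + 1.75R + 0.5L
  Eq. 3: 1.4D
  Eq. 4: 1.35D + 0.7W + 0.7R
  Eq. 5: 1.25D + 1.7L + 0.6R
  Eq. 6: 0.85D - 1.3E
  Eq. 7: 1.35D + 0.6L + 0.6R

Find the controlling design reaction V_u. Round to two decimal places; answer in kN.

320.92 kN

Eq. 1: 0.9(71.94) - 1.3(187.68) = -179.24
Eq. 2: 1.2(71.94) + 1.75(115.86) + 0.5(63.68) = 320.92
Eq. 3: 1.4(71.94) = 100.72
Eq. 4: 1.35(71.94) + 0.7(187.68) + 0.7(115.86) = 97.12 + 131.38 + 81.10 = 309.60
Eq. 5: 1.25(71.94) + 1.7(63.68) + 0.6(115.86) = 267.70
Eq. 6: 0.85(71.94) - 1.3(25.36) = 61.15 - 32.97 = 28.18
Eq. 7: 1.35(71.94) + 0.6(63.68) + 0.6(115.86) = 204.84
Combination 2 governs: V_u = 320.92 kN.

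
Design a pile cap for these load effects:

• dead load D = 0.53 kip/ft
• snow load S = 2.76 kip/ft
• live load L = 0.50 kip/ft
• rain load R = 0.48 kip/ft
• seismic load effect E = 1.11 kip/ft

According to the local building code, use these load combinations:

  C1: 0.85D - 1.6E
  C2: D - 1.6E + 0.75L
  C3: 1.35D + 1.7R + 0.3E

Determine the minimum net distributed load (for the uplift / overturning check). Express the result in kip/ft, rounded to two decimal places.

-1.33 kip/ft

C1: 0.85(0.53) - 1.6(1.11) = 0.45 - 1.78 = -1.33
C2: 1.0(0.53) - 1.6(1.11) + 0.75(0.50) = 0.53 - 1.78 + 0.38 = -0.87
C3: 1.35(0.53) + 1.7(0.48) + 0.3(1.11) = 1.86
Combination 1 gives the minimum: -1.33 kip/ft.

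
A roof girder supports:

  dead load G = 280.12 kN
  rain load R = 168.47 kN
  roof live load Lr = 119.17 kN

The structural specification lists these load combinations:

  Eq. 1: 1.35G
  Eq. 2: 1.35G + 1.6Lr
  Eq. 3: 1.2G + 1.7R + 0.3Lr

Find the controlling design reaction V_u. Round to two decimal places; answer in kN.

Eq. 1: 1.35(280.12) = 378.16
Eq. 2: 1.35(280.12) + 1.6(119.17) = 568.83
Eq. 3: 1.2(280.12) + 1.7(168.47) + 0.3(119.17) = 658.29
Maximum is from combination 3.

658.29 kN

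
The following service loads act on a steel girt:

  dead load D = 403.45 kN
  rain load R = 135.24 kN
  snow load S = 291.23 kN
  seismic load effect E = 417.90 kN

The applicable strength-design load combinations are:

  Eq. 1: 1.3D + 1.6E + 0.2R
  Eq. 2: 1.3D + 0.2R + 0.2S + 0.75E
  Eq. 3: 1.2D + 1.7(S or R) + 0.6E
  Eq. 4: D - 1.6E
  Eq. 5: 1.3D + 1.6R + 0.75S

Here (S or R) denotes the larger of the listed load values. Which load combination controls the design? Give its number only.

(S or R) → S = 291.23 kN.
Eq. 1: 1.3(403.45) + 1.6(417.90) + 0.2(135.24) = 1220.17
Eq. 2: 1.3(403.45) + 0.2(135.24) + 0.2(291.23) + 0.75(417.90) = 923.20
Eq. 3: 1.2(403.45) + 1.7(291.23) + 0.6(417.90) = 484.14 + 495.09 + 250.74 = 1229.97
Eq. 4: 1.0(403.45) - 1.6(417.90) = 403.45 - 668.64 = -265.19
Eq. 5: 1.3(403.45) + 1.6(135.24) + 0.75(291.23) = 524.49 + 216.38 + 218.42 = 959.29
The largest value is 1229.97 kN from combination 3.

Combination 3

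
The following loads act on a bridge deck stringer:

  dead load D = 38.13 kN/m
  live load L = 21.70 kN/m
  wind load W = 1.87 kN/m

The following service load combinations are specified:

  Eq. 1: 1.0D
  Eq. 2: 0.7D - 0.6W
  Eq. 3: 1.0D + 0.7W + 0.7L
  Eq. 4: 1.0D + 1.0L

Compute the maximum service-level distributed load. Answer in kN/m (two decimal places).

59.83 kN/m

Eq. 1: 1.0(38.13) = 38.13
Eq. 2: 0.7(38.13) - 0.6(1.87) = 26.69 - 1.12 = 25.57
Eq. 3: 1.0(38.13) + 0.7(1.87) + 0.7(21.70) = 38.13 + 1.31 + 15.19 = 54.63
Eq. 4: 1.0(38.13) + 1.0(21.70) = 38.13 + 21.70 = 59.83
Maximum is from combination 4.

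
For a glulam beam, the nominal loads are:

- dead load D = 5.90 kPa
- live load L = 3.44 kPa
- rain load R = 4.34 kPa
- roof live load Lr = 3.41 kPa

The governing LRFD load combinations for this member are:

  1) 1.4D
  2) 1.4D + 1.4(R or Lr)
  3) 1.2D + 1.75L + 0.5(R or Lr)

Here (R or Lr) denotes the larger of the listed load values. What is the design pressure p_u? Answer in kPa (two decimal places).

15.27 kPa

(R or Lr) → R = 4.34 kPa.
1) 1.4(5.90) = 8.26
2) 1.4(5.90) + 1.4(4.34) = 8.26 + 6.08 = 14.34
3) 1.2(5.90) + 1.75(3.44) + 0.5(4.34) = 7.08 + 6.02 + 2.17 = 15.27
Maximum is from combination 3.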